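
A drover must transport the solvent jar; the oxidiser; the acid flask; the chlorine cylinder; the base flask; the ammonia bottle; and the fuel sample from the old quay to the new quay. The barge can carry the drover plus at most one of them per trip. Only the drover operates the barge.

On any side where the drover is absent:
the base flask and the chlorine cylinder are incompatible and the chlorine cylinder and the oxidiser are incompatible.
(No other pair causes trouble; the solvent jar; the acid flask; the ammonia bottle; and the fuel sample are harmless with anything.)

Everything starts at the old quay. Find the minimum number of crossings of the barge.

15

Counting alone: the drover can take at most 1 across per trip to the new quay, so moving all 7 needs at least 7 loaded trips out, with a return between consecutive ones — at least 13 crossings.
The safety rule pushes this higher. Following every safe sequence of crossings, the most of the 7 that can be at the new quay as the barge arrives there on crossing 13 is 6 — never all 7.
So no plan with fewer than 15 crossings exists, and this one achieves 15:
1. Drover goes to the new quay with the chlorine cylinder.  [the old quay: the acid flask, the ammonia bottle, the base flask, the fuel sample, the oxidiser, the solvent jar | the new quay: the chlorine cylinder]
2. Drover goes back to the old quay alone.  [the old quay: the acid flask, the ammonia bottle, the base flask, the fuel sample, the oxidiser, the solvent jar | the new quay: the chlorine cylinder]
3. Drover goes to the new quay with the solvent jar.  [the old quay: the acid flask, the ammonia bottle, the base flask, the fuel sample, the oxidiser | the new quay: the chlorine cylinder, the solvent jar]
4. Drover goes back to the old quay alone.  [the old quay: the acid flask, the ammonia bottle, the base flask, the fuel sample, the oxidiser | the new quay: the chlorine cylinder, the solvent jar]
5. Drover goes to the new quay with the oxidiser.  [the old quay: the acid flask, the ammonia bottle, the base flask, the fuel sample | the new quay: the chlorine cylinder, the oxidiser, the solvent jar]
6. Drover goes back to the old quay with the chlorine cylinder.  [the old quay: the acid flask, the ammonia bottle, the base flask, the chlorine cylinder, the fuel sample | the new quay: the oxidiser, the solvent jar]
7. Drover goes to the new quay with the base flask.  [the old quay: the acid flask, the ammonia bottle, the chlorine cylinder, the fuel sample | the new quay: the base flask, the oxidiser, the solvent jar]
8. Drover goes back to the old quay alone.  [the old quay: the acid flask, the ammonia bottle, the chlorine cylinder, the fuel sample | the new quay: the base flask, the oxidiser, the solvent jar]
9. Drover goes to the new quay with the acid flask.  [the old quay: the ammonia bottle, the chlorine cylinder, the fuel sample | the new quay: the acid flask, the base flask, the oxidiser, the solvent jar]
10. Drover goes back to the old quay alone.  [the old quay: the ammonia bottle, the chlorine cylinder, the fuel sample | the new quay: the acid flask, the base flask, the oxidiser, the solvent jar]
11. Drover goes to the new quay with the ammonia bottle.  [the old quay: the chlorine cylinder, the fuel sample | the new quay: the acid flask, the ammonia bottle, the base flask, the oxidiser, the solvent jar]
12. Drover goes back to the old quay alone.  [the old quay: the chlorine cylinder, the fuel sample | the new quay: the acid flask, the ammonia bottle, the base flask, the oxidiser, the solvent jar]
13. Drover goes to the new quay with the fuel sample.  [the old quay: the chlorine cylinder | the new quay: the acid flask, the ammonia bottle, the base flask, the fuel sample, the oxidiser, the solvent jar]
14. Drover goes back to the old quay alone.  [the old quay: the chlorine cylinder | the new quay: the acid flask, the ammonia bottle, the base flask, the fuel sample, the oxidiser, the solvent jar]
15. Drover goes to the new quay with the chlorine cylinder.  [the old quay: — | the new quay: the acid flask, the ammonia bottle, the base flask, the chlorine cylinder, the fuel sample, the oxidiser, the solvent jar]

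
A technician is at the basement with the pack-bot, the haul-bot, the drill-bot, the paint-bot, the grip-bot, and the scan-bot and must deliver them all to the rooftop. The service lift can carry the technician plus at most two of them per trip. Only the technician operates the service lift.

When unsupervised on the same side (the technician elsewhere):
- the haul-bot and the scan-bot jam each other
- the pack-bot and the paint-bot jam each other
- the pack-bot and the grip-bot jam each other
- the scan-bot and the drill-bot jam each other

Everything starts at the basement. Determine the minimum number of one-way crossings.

Counting alone: the technician can take at most 2 across per trip to the rooftop, so moving all 6 needs at least 3 loaded trips out, with a return between consecutive ones — at least 5 crossings.
The safety rule pushes this higher. Following every safe sequence of crossings, the most of the 6 that can be at the rooftop as the service lift arrives there on crossing 5 is 5 — never all 6.
So no plan with fewer than 7 crossings exists, and this one achieves 7:
1. Technician goes to the rooftop with the pack-bot and the scan-bot.  [the basement: the drill-bot, the grip-bot, the haul-bot, the paint-bot | the rooftop: the pack-bot, the scan-bot]
2. Technician goes back to the basement alone.  [the basement: the drill-bot, the grip-bot, the haul-bot, the paint-bot | the rooftop: the pack-bot, the scan-bot]
3. Technician goes to the rooftop with the drill-bot and the haul-bot.  [the basement: the grip-bot, the paint-bot | the rooftop: the drill-bot, the haul-bot, the pack-bot, the scan-bot]
4. Technician goes back to the basement with the scan-bot.  [the basement: the grip-bot, the paint-bot, the scan-bot | the rooftop: the drill-bot, the haul-bot, the pack-bot]
5. Technician goes to the rooftop with the grip-bot and the paint-bot.  [the basement: the scan-bot | the rooftop: the drill-bot, the grip-bot, the haul-bot, the pack-bot, the paint-bot]
6. Technician goes back to the basement with the pack-bot.  [the basement: the pack-bot, the scan-bot | the rooftop: the drill-bot, the grip-bot, the haul-bot, the paint-bot]
7. Technician goes to the rooftop with the pack-bot and the scan-bot.  [the basement: — | the rooftop: the drill-bot, the grip-bot, the haul-bot, the pack-bot, the paint-bot, the scan-bot]

7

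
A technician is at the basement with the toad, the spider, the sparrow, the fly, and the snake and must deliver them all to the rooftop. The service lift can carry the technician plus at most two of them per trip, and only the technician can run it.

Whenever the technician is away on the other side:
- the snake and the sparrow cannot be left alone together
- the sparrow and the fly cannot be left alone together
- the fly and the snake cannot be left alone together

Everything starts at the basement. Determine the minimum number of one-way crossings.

7

Counting alone: the technician can take at most 2 across per trip to the rooftop, so moving all 5 needs at least 3 loaded trips out, with a return between consecutive ones — at least 5 crossings.
The safety rule pushes this higher. Following every safe sequence of crossings, the most of the 5 that can be at the rooftop as the service lift arrives there on crossing 5 is 4 — never all 5.
So no plan with fewer than 7 crossings exists, and this one achieves 7:
1. Technician goes to the rooftop with the fly and the sparrow.
2. Technician goes back to the basement with the sparrow.
3. Technician goes to the rooftop with the sparrow and the toad.
4. Technician goes back to the basement with the sparrow.
5. Technician goes to the rooftop with the sparrow and the spider.
6. Technician goes back to the basement with the sparrow.
7. Technician goes to the rooftop with the snake and the sparrow.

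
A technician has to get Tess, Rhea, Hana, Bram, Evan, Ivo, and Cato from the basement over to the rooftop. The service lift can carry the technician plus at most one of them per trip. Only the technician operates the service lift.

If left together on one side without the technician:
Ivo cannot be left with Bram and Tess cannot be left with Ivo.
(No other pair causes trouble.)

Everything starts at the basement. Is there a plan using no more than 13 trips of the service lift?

No

Counting alone: the technician can take at most 1 across per trip to the rooftop, so moving all 7 needs at least 7 loaded trips out, with a return between consecutive ones — at least 13 crossings.
The safety rule pushes this higher. Following every safe sequence of crossings, the most of the 7 that can be at the rooftop as the service lift arrives there on crossing 13 is 6 — never all 7.
So the move cannot be finished within 13 crossings. (The shortest complete plan takes 15:)
1. Technician goes to the rooftop with Ivo.
2. Technician goes back to the basement alone.
3. Technician goes to the rooftop with Tess.
4. Technician goes back to the basement with Ivo.
5. Technician goes to the rooftop with Bram.
6. Technician goes back to the basement alone.
7. Technician goes to the rooftop with Rhea.
8. Technician goes back to the basement alone.
9. Technician goes to the rooftop with Hana.
10. Technician goes back to the basement alone.
11. Technician goes to the rooftop with Evan.
12. Technician goes back to the basement alone.
13. Technician goes to the rooftop with Cato.
14. Technician goes back to the basement alone.
15. Technician goes to the rooftop with Ivo.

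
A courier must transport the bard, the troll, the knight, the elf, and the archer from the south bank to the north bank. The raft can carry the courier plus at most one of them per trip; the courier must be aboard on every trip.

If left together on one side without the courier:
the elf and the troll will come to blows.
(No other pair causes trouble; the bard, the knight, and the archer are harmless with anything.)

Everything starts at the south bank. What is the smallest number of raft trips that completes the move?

Counting alone: the courier can take at most 1 across per trip to the north bank, so moving all 5 needs at least 5 loaded trips out, with a return between consecutive ones — at least 9 crossings.
The plan below uses exactly 9 crossings, so it is optimal:
1. Courier goes to the north bank with the troll.  [the south bank: the archer, the bard, the elf, the knight | the north bank: the troll]
2. Courier goes back to the south bank alone.  [the south bank: the archer, the bard, the elf, the knight | the north bank: the troll]
3. Courier goes to the north bank with the bard.  [the south bank: the archer, the elf, the knight | the north bank: the bard, the troll]
4. Courier goes back to the south bank alone.  [the south bank: the archer, the elf, the knight | the north bank: the bard, the troll]
5. Courier goes to the north bank with the knight.  [the south bank: the archer, the elf | the north bank: the bard, the knight, the troll]
6. Courier goes back to the south bank alone.  [the south bank: the archer, the elf | the north bank: the bard, the knight, the troll]
7. Courier goes to the north bank with the archer.  [the south bank: the elf | the north bank: the archer, the bard, the knight, the troll]
8. Courier goes back to the south bank alone.  [the south bank: the elf | the north bank: the archer, the bard, the knight, the troll]
9. Courier goes to the north bank with the elf.  [the south bank: — | the north bank: the archer, the bard, the elf, the knight, the troll]

9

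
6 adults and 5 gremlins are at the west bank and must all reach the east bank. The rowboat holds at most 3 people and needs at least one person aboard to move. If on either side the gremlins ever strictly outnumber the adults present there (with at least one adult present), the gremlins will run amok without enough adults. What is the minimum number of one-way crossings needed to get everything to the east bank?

Counting alone: each trip to the east bank takes at most 3 across and each return brings at least 1 back, so after t trips out (and t−1 returns) at most 3t − (t−1) of the 11 are across; that first reaches 11 at t = 5, so at least 9 crossings are needed.
The plan below uses exactly 9 crossings, so it is optimal:
1. 3 gremlins → the east bank.  (the west bank: 6A 2G; the east bank: 0A 3G)
2. 1 gremlin ← the west bank.  (the west bank: 6A 3G; the east bank: 0A 2G)
3. 3 adults → the east bank.  (the west bank: 3A 3G; the east bank: 3A 2G)
4. 1 adult ← the west bank.  (the west bank: 4A 3G; the east bank: 2A 2G)
5. 2 adults and 1 gremlin → the east bank.  (the west bank: 2A 2G; the east bank: 4A 3G)
6. 1 adult ← the west bank.  (the west bank: 3A 2G; the east bank: 3A 3G)
7. 2 adults and 1 gremlin → the east bank.  (the west bank: 1A 1G; the east bank: 5A 4G)
8. 1 adult ← the west bank.  (the west bank: 2A 1G; the east bank: 4A 4G)
9. 2 adults and 1 gremlin → the east bank.  (the west bank: 0A 0G; the east bank: 6A 5G)

9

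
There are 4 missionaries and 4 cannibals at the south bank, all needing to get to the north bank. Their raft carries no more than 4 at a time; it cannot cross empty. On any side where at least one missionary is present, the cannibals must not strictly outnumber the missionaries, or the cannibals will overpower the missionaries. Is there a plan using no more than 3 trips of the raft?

No

Counting alone: each trip to the north bank takes at most 4 across and each return brings at least 1 back, so after t trips out (and t−1 returns) at most 4t − (t−1) of the 8 are across; that first reaches 8 at t = 3, so at least 5 crossings are needed.
Since 3 < 5, 3 crossings cannot be enough. (The shortest complete plan in fact takes 5:)
1. 2 cannibals → the north bank.  (the south bank: 4M 2C; the north bank: 0M 2C)
2. 1 cannibal ← the south bank.  (the south bank: 4M 3C; the north bank: 0M 1C)
3. 4 missionaries → the north bank.  (the south bank: 0M 3C; the north bank: 4M 1C)
4. 1 cannibal ← the south bank.  (the south bank: 0M 4C; the north bank: 4M 0C)
5. 4 cannibals → the north bank.  (the south bank: 0M 0C; the north bank: 4M 4C)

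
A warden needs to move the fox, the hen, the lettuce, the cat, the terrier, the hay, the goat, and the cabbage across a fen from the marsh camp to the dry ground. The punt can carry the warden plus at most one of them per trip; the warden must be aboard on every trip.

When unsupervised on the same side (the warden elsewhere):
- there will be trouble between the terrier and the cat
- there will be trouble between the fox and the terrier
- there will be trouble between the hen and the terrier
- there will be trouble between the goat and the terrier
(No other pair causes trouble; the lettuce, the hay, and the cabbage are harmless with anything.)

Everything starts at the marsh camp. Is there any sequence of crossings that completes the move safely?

No

Following every safe sequence of crossings from the start, the most of the 8 that can be at the dry ground as the punt arrives there on crossings 1, 3, 5, 7, 9 is 1, 2, 3, 4, 5 respectively; the best ever achieved is 5 of 8.
From crossing 11 on, no configuration arises that was not already reachable earlier: only 88 distinct safe configurations (who is on which side, and where the punt is) can ever be reached, none of them has everyone across, and every continuation just revisits them. So no valid plan exists.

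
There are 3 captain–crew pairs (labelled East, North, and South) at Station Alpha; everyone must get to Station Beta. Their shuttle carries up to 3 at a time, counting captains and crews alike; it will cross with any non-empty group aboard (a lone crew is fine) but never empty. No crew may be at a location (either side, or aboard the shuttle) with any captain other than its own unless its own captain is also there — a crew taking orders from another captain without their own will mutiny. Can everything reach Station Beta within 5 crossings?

Yes

Yes — this plan uses 5 crossings (≤ 5):
1. captain East and crew East cross → Station Beta.
2. captain East crosses ← Station Alpha.
3. captain East, captain North, and captain South cross → Station Beta.
4. crew East crosses ← Station Alpha.
5. crew East, crew North, and crew South cross → Station Beta.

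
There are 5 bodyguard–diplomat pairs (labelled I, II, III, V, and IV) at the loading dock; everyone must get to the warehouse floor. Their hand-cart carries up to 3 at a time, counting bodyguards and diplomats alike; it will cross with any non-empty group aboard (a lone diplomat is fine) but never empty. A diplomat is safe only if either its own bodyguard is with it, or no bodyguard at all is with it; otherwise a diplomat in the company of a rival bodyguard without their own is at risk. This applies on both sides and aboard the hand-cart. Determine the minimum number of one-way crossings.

11

Counting alone: each trip to the warehouse floor takes at most 3 across and each return brings at least 1 back, so after t trips out (and t−1 returns) at most 3t − (t−1) of the 10 are across; that first reaches 10 at t = 5, so at least 9 crossings are needed.
The safety rule pushes this higher. Following every safe sequence of crossings, the most of the 10 that can be at the warehouse floor as the hand-cart arrives there on crossing 9 is 9 — never all 10.
So no plan with fewer than 11 crossings exists, and this one achieves 11:
1. bodyguard I and diplomat I cross → the warehouse floor.
2. bodyguard I crosses ← the loading dock.
3. diplomat II, diplomat III, and diplomat V cross → the warehouse floor.
4. diplomat I crosses ← the loading dock.
5. bodyguard II, bodyguard III, and bodyguard V cross → the warehouse floor.
6. bodyguard II and diplomat II cross ← the loading dock.
7. bodyguard I, bodyguard II, and bodyguard IV cross → the warehouse floor.
8. diplomat III crosses ← the loading dock.
9. diplomat I and diplomat II cross → the warehouse floor.
10. diplomat I crosses ← the loading dock.
11. diplomat I, diplomat III, and diplomat IV cross → the warehouse floor.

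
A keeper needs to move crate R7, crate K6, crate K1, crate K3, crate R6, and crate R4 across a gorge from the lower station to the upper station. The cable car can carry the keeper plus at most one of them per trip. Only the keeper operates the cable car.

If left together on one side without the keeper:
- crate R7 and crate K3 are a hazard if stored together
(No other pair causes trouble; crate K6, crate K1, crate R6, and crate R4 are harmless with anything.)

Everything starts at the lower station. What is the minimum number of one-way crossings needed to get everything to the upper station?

Counting alone: the keeper can take at most 1 across per trip to the upper station, so moving all 6 needs at least 6 loaded trips out, with a return between consecutive ones — at least 11 crossings.
The plan below uses exactly 11 crossings, so it is optimal:
1. Keeper goes to the upper station with crate R7.  [the lower station: crate K1, crate K3, crate K6, crate R4, crate R6 | the upper station: crate R7]
2. Keeper goes back to the lower station alone.  [the lower station: crate K1, crate K3, crate K6, crate R4, crate R6 | the upper station: crate R7]
3. Keeper goes to the upper station with crate K6.  [the lower station: crate K1, crate K3, crate R4, crate R6 | the upper station: crate K6, crate R7]
4. Keeper goes back to the lower station alone.  [the lower station: crate K1, crate K3, crate R4, crate R6 | the upper station: crate K6, crate R7]
5. Keeper goes to the upper station with crate K1.  [the lower station: crate K3, crate R4, crate R6 | the upper station: crate K1, crate K6, crate R7]
6. Keeper goes back to the lower station alone.  [the lower station: crate K3, crate R4, crate R6 | the upper station: crate K1, crate K6, crate R7]
7. Keeper goes to the upper station with crate R6.  [the lower station: crate K3, crate R4 | the upper station: crate K1, crate K6, crate R6, crate R7]
8. Keeper goes back to the lower station alone.  [the lower station: crate K3, crate R4 | the upper station: crate K1, crate K6, crate R6, crate R7]
9. Keeper goes to the upper station with crate R4.  [the lower station: crate K3 | the upper station: crate K1, crate K6, crate R4, crate R6, crate R7]
10. Keeper goes back to the lower station alone.  [the lower station: crate K3 | the upper station: crate K1, crate K6, crate R4, crate R6, crate R7]
11. Keeper goes to the upper station with crate K3.  [the lower station: — | the upper station: crate K1, crate K3, crate K6, crate R4, crate R6, crate R7]

11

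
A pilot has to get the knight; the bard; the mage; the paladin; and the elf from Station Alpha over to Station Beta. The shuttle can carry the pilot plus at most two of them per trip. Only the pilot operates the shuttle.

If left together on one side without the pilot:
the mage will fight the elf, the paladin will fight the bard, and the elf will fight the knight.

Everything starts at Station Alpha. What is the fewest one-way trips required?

5

Counting alone: the pilot can take at most 2 across per trip to Station Beta, so moving all 5 needs at least 3 loaded trips out, with a return between consecutive ones — at least 5 crossings.
The plan below uses exactly 5 crossings, so it is optimal:
1. Pilot goes to Station Beta with the bard and the elf.
2. Pilot goes back to Station Alpha alone.
3. Pilot goes to Station Beta with the knight and the mage.
4. Pilot goes back to Station Alpha with the elf.
5. Pilot goes to Station Beta with the elf and the paladin.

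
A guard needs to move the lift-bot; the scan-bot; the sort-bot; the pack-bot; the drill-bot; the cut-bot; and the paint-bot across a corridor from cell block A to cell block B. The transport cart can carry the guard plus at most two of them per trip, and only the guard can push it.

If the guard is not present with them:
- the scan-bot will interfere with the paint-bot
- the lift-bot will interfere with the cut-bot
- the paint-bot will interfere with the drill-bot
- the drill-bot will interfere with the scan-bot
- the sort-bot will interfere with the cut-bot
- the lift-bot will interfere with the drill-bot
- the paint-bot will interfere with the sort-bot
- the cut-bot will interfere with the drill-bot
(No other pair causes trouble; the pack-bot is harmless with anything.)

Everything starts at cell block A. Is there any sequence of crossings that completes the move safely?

No

Whatever the first load, the items left behind include a forbidden pair without the guard. No opening move is safe, so no plan exists.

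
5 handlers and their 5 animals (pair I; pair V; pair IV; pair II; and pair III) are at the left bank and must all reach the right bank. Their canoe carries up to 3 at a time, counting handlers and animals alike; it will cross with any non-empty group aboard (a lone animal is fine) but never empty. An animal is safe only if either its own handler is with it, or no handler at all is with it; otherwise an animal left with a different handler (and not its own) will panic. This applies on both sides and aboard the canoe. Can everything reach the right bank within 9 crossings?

No

Counting alone: each trip to the right bank takes at most 3 across and each return brings at least 1 back, so after t trips out (and t−1 returns) at most 3t − (t−1) of the 10 are across; that first reaches 10 at t = 5, so at least 9 crossings are needed.
The safety rule pushes this higher. Following every safe sequence of crossings, the most of the 10 that can be at the right bank as the canoe arrives there on crossing 9 is 9 — never all 10.
So the move cannot be finished within 9 crossings. (The shortest complete plan takes 11:)
1. animal I and handler I cross → the right bank.
2. handler I crosses ← the left bank.
3. animal II, animal IV, and animal V cross → the right bank.
4. animal I crosses ← the left bank.
5. handler II, handler IV, and handler V cross → the right bank.
6. animal V and handler V cross ← the left bank.
7. handler I, handler III, and handler V cross → the right bank.
8. animal IV crosses ← the left bank.
9. animal I and animal V cross → the right bank.
10. animal I crosses ← the left bank.
11. animal I, animal III, and animal IV cross → the right bank.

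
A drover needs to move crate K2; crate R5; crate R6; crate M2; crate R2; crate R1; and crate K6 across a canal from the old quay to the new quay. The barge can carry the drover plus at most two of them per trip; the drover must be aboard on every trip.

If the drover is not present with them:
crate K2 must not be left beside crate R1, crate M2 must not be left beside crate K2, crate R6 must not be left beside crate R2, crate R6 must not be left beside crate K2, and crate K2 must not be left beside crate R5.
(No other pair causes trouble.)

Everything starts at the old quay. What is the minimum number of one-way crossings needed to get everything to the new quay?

9

Counting alone: the drover can take at most 2 across per trip to the new quay, so moving all 7 needs at least 4 loaded trips out, with a return between consecutive ones — at least 7 crossings.
The safety rule pushes this higher. Following every safe sequence of crossings, the most of the 7 that can be at the new quay as the barge arrives there on crossing 7 is 6 — never all 7.
So no plan with fewer than 9 crossings exists, and this one achieves 9:
1. Drover goes to the new quay with crate K2 and crate R6.
2. Drover goes back to the old quay with crate K2.
3. Drover goes to the new quay with crate K2 and crate R5.
4. Drover goes back to the old quay with crate K2.
5. Drover goes to the new quay with crate K2 and crate M2.
6. Drover goes back to the old quay with crate K2.
7. Drover goes to the new quay with crate K6 and crate R1.
8. Drover goes back to the old quay alone.
9. Drover goes to the new quay with crate K2 and crate R2.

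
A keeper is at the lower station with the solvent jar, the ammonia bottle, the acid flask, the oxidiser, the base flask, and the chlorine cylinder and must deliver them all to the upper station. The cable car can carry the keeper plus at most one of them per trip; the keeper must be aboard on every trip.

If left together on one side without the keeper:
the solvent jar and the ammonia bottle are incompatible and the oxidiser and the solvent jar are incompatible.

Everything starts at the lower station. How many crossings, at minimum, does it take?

13

Counting alone: the keeper can take at most 1 across per trip to the upper station, so moving all 6 needs at least 6 loaded trips out, with a return between consecutive ones — at least 11 crossings.
The safety rule pushes this higher. Following every safe sequence of crossings, the most of the 6 that can be at the upper station as the cable car arrives there on crossing 11 is 5 — never all 6.
So no plan with fewer than 13 crossings exists, and this one achieves 13:
1. Keeper goes to the upper station with the solvent jar.  [the lower station: the acid flask, the ammonia bottle, the base flask, the chlorine cylinder, the oxidiser | the upper station: the solvent jar]
2. Keeper goes back to the lower station alone.  [the lower station: the acid flask, the ammonia bottle, the base flask, the chlorine cylinder, the oxidiser | the upper station: the solvent jar]
3. Keeper goes to the upper station with the ammonia bottle.  [the lower station: the acid flask, the base flask, the chlorine cylinder, the oxidiser | the upper station: the ammonia bottle, the solvent jar]
4. Keeper goes back to the lower station with the solvent jar.  [the lower station: the acid flask, the base flask, the chlorine cylinder, the oxidiser, the solvent jar | the upper station: the ammonia bottle]
5. Keeper goes to the upper station with the oxidiser.  [the lower station: the acid flask, the base flask, the chlorine cylinder, the solvent jar | the upper station: the ammonia bottle, the oxidiser]
6. Keeper goes back to the lower station alone.  [the lower station: the acid flask, the base flask, the chlorine cylinder, the solvent jar | the upper station: the ammonia bottle, the oxidiser]
7. Keeper goes to the upper station with the acid flask.  [the lower station: the base flask, the chlorine cylinder, the solvent jar | the upper station: the acid flask, the ammonia bottle, the oxidiser]
8. Keeper goes back to the lower station alone.  [the lower station: the base flask, the chlorine cylinder, the solvent jar | the upper station: the acid flask, the ammonia bottle, the oxidiser]
9. Keeper goes to the upper station with the base flask.  [the lower station: the chlorine cylinder, the solvent jar | the upper station: the acid flask, the ammonia bottle, the base flask, the oxidiser]
10. Keeper goes back to the lower station alone.  [the lower station: the chlorine cylinder, the solvent jar | the upper station: the acid flask, the ammonia bottle, the base flask, the oxidiser]
11. Keeper goes to the upper station with the chlorine cylinder.  [the lower station: the solvent jar | the upper station: the acid flask, the ammonia bottle, the base flask, the chlorine cylinder, the oxidiser]
12. Keeper goes back to the lower station alone.  [the lower station: the solvent jar | the upper station: the acid flask, the ammonia bottle, the base flask, the chlorine cylinder, the oxidiser]
13. Keeper goes to the upper station with the solvent jar.  [the lower station: — | the upper station: the acid flask, the ammonia bottle, the base flask, the chlorine cylinder, the oxidiser, the solvent jar]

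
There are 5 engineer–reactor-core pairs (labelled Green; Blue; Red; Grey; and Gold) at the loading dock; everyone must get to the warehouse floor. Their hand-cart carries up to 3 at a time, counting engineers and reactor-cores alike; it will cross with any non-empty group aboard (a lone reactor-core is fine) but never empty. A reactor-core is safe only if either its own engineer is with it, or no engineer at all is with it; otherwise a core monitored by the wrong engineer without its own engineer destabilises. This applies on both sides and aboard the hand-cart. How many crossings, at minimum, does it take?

Counting alone: each trip to the warehouse floor takes at most 3 across and each return brings at least 1 back, so after t trips out (and t−1 returns) at most 3t − (t−1) of the 10 are across; that first reaches 10 at t = 5, so at least 9 crossings are needed.
The safety rule pushes this higher. Following every safe sequence of crossings, the most of the 10 that can be at the warehouse floor as the hand-cart arrives there on crossing 9 is 9 — never all 10.
So no plan with fewer than 11 crossings exists, and this one achieves 11:
1. engineer Green and reactor-core Green cross → the warehouse floor.
2. engineer Green crosses ← the loading dock.
3. reactor-core Blue, reactor-core Grey, and reactor-core Red cross → the warehouse floor.
4. reactor-core Green crosses ← the loading dock.
5. engineer Blue, engineer Grey, and engineer Red cross → the warehouse floor.
6. engineer Blue and reactor-core Blue cross ← the loading dock.
7. engineer Blue, engineer Gold, and engineer Green cross → the warehouse floor.
8. reactor-core Red crosses ← the loading dock.
9. reactor-core Blue and reactor-core Green cross → the warehouse floor.
10. reactor-core Green crosses ← the loading dock.
11. reactor-core Gold, reactor-core Green, and reactor-core Red cross → the warehouse floor.

11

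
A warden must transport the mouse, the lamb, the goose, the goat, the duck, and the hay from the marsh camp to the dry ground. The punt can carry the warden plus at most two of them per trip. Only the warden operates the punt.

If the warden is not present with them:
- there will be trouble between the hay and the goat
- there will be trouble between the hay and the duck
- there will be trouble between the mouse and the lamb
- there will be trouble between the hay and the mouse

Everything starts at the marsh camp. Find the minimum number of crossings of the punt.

7

Counting alone: the warden can take at most 2 across per trip to the dry ground, so moving all 6 needs at least 3 loaded trips out, with a return between consecutive ones — at least 5 crossings.
The safety rule pushes this higher. Following every safe sequence of crossings, the most of the 6 that can be at the dry ground as the punt arrives there on crossing 5 is 5 — never all 6.
So no plan with fewer than 7 crossings exists, and this one achieves 7:
1. Warden goes to the dry ground with the hay and the mouse.  [the marsh camp: the duck, the goat, the goose, the lamb | the dry ground: the hay, the mouse]
2. Warden goes back to the marsh camp with the mouse.  [the marsh camp: the duck, the goat, the goose, the lamb, the mouse | the dry ground: the hay]
3. Warden goes to the dry ground with the goose and the mouse.  [the marsh camp: the duck, the goat, the lamb | the dry ground: the goose, the hay, the mouse]
4. Warden goes back to the marsh camp with the hay.  [the marsh camp: the duck, the goat, the hay, the lamb | the dry ground: the goose, the mouse]
5. Warden goes to the dry ground with the duck and the goat.  [the marsh camp: the hay, the lamb | the dry ground: the duck, the goat, the goose, the mouse]
6. Warden goes back to the marsh camp alone.  [the marsh camp: the hay, the lamb | the dry ground: the duck, the goat, the goose, the mouse]
7. Warden goes to the dry ground with the hay and the lamb.  [the marsh camp: — | the dry ground: the duck, the goat, the goose, the hay, the lamb, the mouse]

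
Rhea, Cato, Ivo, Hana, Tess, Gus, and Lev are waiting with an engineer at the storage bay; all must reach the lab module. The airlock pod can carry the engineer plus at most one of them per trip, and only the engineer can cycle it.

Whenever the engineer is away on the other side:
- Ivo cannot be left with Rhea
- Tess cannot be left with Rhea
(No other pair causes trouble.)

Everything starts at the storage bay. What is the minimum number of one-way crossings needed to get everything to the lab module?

Counting alone: the engineer can take at most 1 across per trip to the lab module, so moving all 7 needs at least 7 loaded trips out, with a return between consecutive ones — at least 13 crossings.
The safety rule pushes this higher. Following every safe sequence of crossings, the most of the 7 that can be at the lab module as the airlock pod arrives there on crossing 13 is 6 — never all 7.
So no plan with fewer than 15 crossings exists, and this one achieves 15:
1. Engineer goes to the lab module with Rhea.  [the storage bay: Cato, Gus, Hana, Ivo, Lev, Tess | the lab module: Rhea]
2. Engineer goes back to the storage bay alone.  [the storage bay: Cato, Gus, Hana, Ivo, Lev, Tess | the lab module: Rhea]
3. Engineer goes to the lab module with Cato.  [the storage bay: Gus, Hana, Ivo, Lev, Tess | the lab module: Cato, Rhea]
4. Engineer goes back to the storage bay alone.  [the storage bay: Gus, Hana, Ivo, Lev, Tess | the lab module: Cato, Rhea]
5. Engineer goes to the lab module with Ivo.  [the storage bay: Gus, Hana, Lev, Tess | the lab module: Cato, Ivo, Rhea]
6. Engineer goes back to the storage bay with Rhea.  [the storage bay: Gus, Hana, Lev, Rhea, Tess | the lab module: Cato, Ivo]
7. Engineer goes to the lab module with Tess.  [the storage bay: Gus, Hana, Lev, Rhea | the lab module: Cato, Ivo, Tess]
8. Engineer goes back to the storage bay alone.  [the storage bay: Gus, Hana, Lev, Rhea | the lab module: Cato, Ivo, Tess]
9. Engineer goes to the lab module with Hana.  [the storage bay: Gus, Lev, Rhea | the lab module: Cato, Hana, Ivo, Tess]
10. Engineer goes back to the storage bay alone.  [the storage bay: Gus, Lev, Rhea | the lab module: Cato, Hana, Ivo, Tess]
11. Engineer goes to the lab module with Gus.  [the storage bay: Lev, Rhea | the lab module: Cato, Gus, Hana, Ivo, Tess]
12. Engineer goes back to the storage bay alone.  [the storage bay: Lev, Rhea | the lab module: Cato, Gus, Hana, Ivo, Tess]
13. Engineer goes to the lab module with Lev.  [the storage bay: Rhea | the lab module: Cato, Gus, Hana, Ivo, Lev, Tess]
14. Engineer goes back to the storage bay alone.  [the storage bay: Rhea | the lab module: Cato, Gus, Hana, Ivo, Lev, Tess]
15. Engineer goes to the lab module with Rhea.  [the storage bay: — | the lab module: Cato, Gus, Hana, Ivo, Lev, Rhea, Tess]

15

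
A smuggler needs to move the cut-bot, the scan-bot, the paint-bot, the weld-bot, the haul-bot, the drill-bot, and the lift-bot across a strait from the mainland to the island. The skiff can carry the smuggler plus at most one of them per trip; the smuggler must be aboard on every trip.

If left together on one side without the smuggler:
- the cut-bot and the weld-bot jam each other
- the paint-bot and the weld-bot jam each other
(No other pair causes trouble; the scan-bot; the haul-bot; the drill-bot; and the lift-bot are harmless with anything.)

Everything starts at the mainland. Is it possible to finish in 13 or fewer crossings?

Counting alone: the smuggler can take at most 1 across per trip to the island, so moving all 7 needs at least 7 loaded trips out, with a return between consecutive ones — at least 13 crossings.
The safety rule pushes this higher. Following every safe sequence of crossings, the most of the 7 that can be at the island as the skiff arrives there on crossing 13 is 6 — never all 7.
So the move cannot be finished within 13 crossings. (The shortest complete plan takes 15:)
1. Smuggler goes to the island with the weld-bot.
2. Smuggler goes back to the mainland alone.
3. Smuggler goes to the island with the cut-bot.
4. Smuggler goes back to the mainland with the weld-bot.
5. Smuggler goes to the island with the paint-bot.
6. Smuggler goes back to the mainland alone.
7. Smuggler goes to the island with the scan-bot.
8. Smuggler goes back to the mainland alone.
9. Smuggler goes to the island with the haul-bot.
10. Smuggler goes back to the mainland alone.
11. Smuggler goes to the island with the drill-bot.
12. Smuggler goes back to the mainland alone.
13. Smuggler goes to the island with the lift-bot.
14. Smuggler goes back to the mainland alone.
15. Smuggler goes to the island with the weld-bot.

No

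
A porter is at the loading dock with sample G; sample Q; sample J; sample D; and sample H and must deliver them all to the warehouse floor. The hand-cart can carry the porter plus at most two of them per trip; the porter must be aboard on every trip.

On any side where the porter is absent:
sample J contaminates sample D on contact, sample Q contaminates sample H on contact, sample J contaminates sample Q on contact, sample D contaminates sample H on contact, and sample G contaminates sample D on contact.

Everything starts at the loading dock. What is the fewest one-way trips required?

Counting alone: the porter can take at most 2 across per trip to the warehouse floor, so moving all 5 needs at least 3 loaded trips out, with a return between consecutive ones — at least 5 crossings.
The safety rule pushes this higher. Following every safe sequence of crossings, the most of the 5 that can be at the warehouse floor as the hand-cart arrives there on crossing 5 is 4 — never all 5.
So no plan with fewer than 7 crossings exists, and this one achieves 7:
1. Porter goes to the warehouse floor with sample D and sample Q.  [the loading dock: sample G, sample H, sample J | the warehouse floor: sample D, sample Q]
2. Porter goes back to the loading dock alone.  [the loading dock: sample G, sample H, sample J | the warehouse floor: sample D, sample Q]
3. Porter goes to the warehouse floor with sample G.  [the loading dock: sample H, sample J | the warehouse floor: sample D, sample G, sample Q]
4. Porter goes back to the loading dock with sample D.  [the loading dock: sample D, sample H, sample J | the warehouse floor: sample G, sample Q]
5. Porter goes to the warehouse floor with sample H and sample J.  [the loading dock: sample D | the warehouse floor: sample G, sample H, sample J, sample Q]
6. Porter goes back to the loading dock with sample Q.  [the loading dock: sample D, sample Q | the warehouse floor: sample G, sample H, sample J]
7. Porter goes to the warehouse floor with sample D and sample Q.  [the loading dock: — | the warehouse floor: sample D, sample G, sample H, sample J, sample Q]

7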